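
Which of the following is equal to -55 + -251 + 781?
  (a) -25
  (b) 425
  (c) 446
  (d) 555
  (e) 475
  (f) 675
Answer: e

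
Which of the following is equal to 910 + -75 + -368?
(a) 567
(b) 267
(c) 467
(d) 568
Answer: c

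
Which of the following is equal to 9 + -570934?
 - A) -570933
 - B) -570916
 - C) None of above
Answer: C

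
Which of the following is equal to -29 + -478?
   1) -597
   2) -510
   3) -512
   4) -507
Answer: 4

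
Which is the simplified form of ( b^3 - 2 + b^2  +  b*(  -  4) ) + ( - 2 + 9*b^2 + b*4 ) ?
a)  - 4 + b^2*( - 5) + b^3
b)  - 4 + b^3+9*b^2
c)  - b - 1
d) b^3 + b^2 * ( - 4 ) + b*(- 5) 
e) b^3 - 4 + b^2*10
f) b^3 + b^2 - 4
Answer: e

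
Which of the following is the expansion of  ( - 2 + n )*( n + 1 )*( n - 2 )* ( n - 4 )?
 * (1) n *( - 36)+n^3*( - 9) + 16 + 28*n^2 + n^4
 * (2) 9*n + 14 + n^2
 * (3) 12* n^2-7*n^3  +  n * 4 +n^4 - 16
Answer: 3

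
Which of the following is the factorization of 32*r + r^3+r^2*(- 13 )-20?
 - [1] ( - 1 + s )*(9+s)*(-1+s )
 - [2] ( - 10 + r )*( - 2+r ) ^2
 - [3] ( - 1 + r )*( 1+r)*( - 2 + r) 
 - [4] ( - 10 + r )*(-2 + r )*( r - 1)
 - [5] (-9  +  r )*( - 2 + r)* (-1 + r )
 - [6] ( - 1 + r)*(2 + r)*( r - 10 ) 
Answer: 4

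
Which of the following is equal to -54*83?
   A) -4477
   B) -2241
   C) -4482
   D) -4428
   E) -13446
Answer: C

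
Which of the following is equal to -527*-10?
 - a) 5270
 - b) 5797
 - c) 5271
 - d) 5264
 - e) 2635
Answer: a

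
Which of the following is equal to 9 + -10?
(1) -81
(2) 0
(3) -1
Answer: 3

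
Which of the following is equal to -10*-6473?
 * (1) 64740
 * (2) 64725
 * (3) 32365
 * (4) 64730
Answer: 4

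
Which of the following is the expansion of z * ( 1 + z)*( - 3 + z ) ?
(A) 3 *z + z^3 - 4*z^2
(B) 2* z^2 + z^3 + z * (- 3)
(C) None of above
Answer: C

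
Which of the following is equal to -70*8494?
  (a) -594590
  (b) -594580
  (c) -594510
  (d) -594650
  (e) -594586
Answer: b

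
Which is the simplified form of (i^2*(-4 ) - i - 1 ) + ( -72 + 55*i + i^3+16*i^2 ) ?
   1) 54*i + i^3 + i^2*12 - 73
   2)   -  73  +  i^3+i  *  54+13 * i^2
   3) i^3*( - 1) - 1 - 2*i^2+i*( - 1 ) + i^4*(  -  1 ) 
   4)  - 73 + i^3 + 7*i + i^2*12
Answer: 1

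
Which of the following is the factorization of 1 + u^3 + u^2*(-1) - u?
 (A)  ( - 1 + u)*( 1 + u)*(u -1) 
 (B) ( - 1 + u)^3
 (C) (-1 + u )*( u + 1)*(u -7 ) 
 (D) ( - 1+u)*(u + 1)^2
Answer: A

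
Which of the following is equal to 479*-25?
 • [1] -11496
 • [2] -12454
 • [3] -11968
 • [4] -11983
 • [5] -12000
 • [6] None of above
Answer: 6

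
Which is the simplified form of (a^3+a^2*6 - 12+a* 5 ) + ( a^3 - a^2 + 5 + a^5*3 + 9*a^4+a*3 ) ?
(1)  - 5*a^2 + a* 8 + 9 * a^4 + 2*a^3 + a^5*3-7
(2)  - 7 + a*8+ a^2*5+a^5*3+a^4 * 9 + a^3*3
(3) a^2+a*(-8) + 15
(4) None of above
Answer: 4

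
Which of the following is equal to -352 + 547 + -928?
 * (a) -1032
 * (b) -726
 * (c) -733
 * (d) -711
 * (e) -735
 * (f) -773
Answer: c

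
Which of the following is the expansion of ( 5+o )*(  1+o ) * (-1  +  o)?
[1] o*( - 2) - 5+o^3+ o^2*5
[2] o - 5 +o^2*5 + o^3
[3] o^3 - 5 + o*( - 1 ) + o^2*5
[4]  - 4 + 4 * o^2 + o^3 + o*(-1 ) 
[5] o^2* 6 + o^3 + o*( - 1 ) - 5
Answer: 3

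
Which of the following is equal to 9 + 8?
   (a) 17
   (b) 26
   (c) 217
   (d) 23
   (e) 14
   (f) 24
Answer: a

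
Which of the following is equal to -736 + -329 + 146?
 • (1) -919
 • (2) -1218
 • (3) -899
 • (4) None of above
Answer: 1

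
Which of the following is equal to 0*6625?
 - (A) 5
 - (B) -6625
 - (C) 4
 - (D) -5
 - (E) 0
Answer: E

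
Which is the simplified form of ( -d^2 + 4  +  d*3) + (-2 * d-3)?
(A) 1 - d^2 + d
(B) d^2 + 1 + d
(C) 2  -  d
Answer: A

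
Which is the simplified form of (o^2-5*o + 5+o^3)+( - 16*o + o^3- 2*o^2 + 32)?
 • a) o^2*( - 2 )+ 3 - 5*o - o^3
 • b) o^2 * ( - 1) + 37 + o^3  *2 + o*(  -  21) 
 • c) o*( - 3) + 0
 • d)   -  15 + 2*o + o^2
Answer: b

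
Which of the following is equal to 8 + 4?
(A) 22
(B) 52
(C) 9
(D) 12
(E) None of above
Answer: D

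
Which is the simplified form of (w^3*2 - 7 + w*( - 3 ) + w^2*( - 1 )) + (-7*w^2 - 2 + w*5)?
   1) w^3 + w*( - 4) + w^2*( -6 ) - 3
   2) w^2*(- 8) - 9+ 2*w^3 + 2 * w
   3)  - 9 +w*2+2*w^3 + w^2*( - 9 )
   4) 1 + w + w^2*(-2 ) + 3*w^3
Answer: 2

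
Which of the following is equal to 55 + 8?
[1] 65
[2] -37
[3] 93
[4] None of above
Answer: 4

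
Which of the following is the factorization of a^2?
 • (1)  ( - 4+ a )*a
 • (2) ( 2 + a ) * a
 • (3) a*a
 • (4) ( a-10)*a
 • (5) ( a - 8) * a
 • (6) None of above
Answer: 3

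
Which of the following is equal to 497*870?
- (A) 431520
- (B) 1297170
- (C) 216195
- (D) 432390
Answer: D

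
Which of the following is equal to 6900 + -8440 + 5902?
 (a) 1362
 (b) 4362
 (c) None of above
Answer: b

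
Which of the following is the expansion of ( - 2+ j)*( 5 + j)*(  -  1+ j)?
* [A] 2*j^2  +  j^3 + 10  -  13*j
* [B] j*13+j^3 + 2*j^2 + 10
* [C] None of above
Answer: A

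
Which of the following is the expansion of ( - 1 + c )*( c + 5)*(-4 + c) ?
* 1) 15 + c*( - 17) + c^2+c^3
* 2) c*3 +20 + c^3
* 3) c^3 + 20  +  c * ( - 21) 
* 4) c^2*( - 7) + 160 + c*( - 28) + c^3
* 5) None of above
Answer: 3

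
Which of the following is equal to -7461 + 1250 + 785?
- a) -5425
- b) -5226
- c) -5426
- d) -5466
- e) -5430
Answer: c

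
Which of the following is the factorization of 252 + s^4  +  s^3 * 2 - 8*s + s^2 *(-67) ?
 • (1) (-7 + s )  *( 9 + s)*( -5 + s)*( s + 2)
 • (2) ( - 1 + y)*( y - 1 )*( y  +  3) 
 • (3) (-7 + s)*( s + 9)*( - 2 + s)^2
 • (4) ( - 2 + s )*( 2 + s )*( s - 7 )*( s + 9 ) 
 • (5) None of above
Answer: 4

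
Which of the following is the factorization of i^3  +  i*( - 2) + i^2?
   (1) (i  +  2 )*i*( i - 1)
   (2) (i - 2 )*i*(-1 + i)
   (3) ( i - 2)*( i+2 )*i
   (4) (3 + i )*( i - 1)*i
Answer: 1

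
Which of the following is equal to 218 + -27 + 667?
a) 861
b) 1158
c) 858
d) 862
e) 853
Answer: c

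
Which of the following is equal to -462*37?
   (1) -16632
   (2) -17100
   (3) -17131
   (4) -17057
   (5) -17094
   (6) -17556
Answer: 5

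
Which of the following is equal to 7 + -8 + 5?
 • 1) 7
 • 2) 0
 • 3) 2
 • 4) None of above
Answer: 4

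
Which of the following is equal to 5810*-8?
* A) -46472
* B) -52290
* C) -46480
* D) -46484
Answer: C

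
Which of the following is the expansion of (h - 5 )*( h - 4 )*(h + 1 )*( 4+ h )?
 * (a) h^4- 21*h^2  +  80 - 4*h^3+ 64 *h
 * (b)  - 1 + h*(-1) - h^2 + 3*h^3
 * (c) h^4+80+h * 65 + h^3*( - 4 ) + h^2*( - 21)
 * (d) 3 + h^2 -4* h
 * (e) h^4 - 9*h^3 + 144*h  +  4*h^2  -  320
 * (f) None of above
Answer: a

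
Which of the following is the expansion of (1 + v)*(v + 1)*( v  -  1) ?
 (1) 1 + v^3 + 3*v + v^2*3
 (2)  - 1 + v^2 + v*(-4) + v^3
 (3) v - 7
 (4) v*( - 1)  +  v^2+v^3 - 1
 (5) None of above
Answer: 4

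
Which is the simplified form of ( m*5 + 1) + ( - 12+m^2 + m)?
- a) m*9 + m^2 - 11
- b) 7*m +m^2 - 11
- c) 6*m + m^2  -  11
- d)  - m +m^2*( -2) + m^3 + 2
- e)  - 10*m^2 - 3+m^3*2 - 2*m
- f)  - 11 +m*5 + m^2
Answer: c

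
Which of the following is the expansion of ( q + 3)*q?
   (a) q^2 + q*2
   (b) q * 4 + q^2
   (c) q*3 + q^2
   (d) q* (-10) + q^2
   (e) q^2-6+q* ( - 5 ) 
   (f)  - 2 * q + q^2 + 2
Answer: c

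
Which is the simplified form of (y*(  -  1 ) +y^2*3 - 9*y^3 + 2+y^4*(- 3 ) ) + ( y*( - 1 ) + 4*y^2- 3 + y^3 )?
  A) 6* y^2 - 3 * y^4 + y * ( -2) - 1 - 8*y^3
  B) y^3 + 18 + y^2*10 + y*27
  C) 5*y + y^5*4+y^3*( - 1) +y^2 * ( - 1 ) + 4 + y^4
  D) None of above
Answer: D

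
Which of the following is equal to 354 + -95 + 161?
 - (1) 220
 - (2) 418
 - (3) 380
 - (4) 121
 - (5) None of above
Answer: 5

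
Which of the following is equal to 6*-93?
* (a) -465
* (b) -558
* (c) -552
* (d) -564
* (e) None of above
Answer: b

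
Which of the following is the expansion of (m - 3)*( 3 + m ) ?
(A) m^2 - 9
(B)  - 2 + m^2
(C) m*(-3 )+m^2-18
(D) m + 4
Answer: A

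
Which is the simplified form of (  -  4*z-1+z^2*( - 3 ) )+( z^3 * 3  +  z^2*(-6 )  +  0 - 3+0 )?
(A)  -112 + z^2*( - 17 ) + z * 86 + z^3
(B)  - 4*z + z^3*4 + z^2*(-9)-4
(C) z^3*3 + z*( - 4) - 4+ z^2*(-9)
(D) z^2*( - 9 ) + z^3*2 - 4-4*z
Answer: C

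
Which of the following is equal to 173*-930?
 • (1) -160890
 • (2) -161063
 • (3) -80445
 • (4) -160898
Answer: 1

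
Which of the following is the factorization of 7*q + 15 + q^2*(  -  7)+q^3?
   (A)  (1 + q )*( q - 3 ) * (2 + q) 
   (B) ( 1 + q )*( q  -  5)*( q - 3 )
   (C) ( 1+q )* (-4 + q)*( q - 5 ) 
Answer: B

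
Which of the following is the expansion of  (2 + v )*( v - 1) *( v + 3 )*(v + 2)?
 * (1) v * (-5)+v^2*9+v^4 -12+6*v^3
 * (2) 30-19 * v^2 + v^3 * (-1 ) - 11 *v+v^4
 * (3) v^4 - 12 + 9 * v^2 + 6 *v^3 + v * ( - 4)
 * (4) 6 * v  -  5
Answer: 3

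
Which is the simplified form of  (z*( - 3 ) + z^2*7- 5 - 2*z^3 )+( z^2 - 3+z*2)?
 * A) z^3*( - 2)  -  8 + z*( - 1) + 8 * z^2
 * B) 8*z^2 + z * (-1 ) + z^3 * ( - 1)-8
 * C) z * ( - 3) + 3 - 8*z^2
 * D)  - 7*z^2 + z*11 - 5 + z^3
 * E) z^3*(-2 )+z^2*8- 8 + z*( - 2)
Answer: A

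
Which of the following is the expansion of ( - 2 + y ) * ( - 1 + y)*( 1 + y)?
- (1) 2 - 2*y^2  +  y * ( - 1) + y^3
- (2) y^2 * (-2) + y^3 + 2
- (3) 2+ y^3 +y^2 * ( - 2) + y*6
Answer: 1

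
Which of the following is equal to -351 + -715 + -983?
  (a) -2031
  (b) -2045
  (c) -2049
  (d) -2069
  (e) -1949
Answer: c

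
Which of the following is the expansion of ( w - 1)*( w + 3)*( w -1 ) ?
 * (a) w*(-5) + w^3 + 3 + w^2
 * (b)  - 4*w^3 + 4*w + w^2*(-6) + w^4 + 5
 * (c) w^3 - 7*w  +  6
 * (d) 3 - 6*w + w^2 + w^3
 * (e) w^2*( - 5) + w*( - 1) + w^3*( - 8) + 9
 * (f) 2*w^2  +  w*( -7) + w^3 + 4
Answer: a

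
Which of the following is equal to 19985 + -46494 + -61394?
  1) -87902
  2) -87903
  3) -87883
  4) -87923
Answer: 2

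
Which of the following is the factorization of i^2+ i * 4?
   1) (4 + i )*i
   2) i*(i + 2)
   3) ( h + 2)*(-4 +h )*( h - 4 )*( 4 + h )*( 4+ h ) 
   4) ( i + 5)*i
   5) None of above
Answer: 1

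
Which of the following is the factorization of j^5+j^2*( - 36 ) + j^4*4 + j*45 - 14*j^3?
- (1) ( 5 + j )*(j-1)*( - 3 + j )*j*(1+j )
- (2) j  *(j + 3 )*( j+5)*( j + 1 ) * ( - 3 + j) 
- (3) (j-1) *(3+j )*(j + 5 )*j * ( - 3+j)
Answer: 3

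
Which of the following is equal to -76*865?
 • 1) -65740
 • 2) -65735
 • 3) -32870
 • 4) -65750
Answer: 1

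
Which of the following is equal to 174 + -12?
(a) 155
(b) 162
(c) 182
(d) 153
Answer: b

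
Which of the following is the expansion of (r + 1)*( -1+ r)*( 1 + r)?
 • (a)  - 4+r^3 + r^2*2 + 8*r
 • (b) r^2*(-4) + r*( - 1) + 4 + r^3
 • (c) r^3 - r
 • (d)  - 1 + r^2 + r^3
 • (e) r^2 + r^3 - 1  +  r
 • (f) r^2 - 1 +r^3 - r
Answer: f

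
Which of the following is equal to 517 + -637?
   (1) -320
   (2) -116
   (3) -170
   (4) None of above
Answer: 4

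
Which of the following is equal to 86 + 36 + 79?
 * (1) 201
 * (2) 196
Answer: 1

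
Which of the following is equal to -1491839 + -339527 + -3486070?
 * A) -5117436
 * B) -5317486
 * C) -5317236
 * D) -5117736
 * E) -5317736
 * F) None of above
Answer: F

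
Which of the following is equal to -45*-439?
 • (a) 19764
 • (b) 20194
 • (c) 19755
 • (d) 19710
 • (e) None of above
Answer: c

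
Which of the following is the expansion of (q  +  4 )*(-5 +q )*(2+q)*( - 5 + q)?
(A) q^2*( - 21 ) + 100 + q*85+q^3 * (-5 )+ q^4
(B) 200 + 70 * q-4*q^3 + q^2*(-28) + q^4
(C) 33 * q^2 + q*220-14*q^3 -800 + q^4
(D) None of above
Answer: D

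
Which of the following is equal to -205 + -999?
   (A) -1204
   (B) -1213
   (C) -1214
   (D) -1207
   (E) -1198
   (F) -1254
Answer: A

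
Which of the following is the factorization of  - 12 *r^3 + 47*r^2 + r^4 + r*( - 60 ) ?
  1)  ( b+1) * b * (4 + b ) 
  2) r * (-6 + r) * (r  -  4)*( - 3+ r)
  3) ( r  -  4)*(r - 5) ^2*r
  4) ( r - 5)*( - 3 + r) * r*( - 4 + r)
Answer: 4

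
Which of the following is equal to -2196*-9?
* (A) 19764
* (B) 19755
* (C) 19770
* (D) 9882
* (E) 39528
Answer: A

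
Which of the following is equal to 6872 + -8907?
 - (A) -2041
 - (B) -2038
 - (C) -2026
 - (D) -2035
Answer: D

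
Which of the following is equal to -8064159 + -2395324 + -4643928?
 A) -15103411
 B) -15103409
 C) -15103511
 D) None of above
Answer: A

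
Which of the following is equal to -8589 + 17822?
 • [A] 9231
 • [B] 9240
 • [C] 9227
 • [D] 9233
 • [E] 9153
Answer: D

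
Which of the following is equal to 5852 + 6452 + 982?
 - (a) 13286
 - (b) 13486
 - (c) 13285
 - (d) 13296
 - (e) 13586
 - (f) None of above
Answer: a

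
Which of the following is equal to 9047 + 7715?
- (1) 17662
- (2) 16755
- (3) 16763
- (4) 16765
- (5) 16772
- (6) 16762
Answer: 6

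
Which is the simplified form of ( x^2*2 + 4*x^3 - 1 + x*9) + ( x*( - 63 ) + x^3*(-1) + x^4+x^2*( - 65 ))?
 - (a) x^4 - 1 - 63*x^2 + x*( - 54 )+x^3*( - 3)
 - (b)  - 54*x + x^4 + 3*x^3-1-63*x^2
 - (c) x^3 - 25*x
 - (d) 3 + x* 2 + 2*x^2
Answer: b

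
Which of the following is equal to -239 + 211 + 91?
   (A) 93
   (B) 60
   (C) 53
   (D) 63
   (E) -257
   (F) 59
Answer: D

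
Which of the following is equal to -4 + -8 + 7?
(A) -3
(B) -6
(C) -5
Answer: C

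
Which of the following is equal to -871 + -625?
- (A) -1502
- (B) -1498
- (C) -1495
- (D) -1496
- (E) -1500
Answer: D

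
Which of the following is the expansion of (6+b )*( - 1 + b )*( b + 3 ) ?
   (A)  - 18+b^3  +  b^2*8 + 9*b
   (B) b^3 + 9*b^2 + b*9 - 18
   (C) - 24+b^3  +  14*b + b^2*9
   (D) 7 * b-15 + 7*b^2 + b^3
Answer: A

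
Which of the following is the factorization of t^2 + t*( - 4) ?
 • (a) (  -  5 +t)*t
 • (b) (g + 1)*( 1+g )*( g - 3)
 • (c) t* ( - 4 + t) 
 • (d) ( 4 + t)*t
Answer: c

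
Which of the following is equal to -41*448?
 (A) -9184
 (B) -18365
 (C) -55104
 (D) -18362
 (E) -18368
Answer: E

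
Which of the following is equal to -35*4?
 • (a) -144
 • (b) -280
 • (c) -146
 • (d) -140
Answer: d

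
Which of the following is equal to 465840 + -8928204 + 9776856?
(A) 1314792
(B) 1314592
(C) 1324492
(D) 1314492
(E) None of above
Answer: D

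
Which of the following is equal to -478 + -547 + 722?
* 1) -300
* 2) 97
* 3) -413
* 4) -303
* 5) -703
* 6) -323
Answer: 4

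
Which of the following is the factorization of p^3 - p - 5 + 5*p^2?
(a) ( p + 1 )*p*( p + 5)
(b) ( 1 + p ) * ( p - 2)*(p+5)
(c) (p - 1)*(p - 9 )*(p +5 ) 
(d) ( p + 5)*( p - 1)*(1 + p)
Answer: d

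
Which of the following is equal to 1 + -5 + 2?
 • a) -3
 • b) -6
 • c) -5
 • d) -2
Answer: d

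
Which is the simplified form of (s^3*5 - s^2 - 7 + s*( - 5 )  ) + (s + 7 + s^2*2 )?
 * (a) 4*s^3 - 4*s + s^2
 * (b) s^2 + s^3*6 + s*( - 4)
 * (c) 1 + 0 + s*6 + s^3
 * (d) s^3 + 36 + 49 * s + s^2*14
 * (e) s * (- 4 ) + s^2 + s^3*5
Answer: e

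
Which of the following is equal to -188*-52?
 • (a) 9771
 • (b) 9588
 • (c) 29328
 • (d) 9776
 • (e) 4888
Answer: d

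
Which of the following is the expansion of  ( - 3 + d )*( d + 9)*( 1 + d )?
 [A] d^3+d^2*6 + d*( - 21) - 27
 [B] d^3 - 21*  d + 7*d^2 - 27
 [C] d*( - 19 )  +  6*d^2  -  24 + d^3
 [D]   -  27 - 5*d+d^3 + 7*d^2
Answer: B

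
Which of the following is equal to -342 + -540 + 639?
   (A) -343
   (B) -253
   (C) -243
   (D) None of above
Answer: C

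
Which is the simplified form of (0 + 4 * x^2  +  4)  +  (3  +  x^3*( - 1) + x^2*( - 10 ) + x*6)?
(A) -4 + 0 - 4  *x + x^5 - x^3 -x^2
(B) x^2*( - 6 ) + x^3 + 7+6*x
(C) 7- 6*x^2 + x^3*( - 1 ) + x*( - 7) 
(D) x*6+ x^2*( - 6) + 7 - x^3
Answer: D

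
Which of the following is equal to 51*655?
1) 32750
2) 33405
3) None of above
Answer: 2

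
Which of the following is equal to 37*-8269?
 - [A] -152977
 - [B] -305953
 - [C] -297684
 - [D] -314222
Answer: B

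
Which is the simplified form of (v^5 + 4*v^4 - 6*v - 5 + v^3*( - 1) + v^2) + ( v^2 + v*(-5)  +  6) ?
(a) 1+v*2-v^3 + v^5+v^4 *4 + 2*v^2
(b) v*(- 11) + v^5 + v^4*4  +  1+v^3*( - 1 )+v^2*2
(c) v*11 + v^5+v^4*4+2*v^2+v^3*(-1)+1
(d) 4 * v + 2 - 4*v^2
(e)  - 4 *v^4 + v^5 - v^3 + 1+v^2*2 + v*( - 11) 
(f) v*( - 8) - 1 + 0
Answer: b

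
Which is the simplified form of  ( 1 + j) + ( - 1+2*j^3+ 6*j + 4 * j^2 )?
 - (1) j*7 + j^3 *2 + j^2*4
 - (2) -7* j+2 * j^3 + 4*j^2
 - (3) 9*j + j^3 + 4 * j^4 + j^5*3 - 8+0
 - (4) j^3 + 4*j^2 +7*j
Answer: 1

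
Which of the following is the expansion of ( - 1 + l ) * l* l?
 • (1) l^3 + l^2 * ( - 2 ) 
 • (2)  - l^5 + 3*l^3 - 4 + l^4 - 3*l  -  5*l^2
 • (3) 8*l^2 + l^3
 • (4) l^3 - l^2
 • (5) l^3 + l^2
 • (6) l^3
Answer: 4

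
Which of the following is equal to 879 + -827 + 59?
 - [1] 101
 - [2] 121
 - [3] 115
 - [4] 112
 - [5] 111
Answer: 5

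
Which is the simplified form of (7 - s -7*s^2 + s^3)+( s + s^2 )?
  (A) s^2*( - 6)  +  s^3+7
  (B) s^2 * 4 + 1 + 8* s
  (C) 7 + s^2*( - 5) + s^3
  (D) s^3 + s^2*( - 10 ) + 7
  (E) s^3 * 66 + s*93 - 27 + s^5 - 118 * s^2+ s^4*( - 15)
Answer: A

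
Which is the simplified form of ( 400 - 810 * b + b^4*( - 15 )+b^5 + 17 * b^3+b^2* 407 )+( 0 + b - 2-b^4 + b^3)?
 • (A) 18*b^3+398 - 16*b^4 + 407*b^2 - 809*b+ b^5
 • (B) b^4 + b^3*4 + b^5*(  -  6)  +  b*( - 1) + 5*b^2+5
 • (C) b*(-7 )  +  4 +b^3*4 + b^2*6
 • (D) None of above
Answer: A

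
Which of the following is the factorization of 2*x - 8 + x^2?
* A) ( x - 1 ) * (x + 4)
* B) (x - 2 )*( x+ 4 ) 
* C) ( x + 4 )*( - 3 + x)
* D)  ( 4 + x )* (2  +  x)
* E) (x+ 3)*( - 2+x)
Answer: B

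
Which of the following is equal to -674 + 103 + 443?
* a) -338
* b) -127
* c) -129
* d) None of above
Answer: d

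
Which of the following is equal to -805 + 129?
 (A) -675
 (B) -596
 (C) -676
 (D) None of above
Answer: C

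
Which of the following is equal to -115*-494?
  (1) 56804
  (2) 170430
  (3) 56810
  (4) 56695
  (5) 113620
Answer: 3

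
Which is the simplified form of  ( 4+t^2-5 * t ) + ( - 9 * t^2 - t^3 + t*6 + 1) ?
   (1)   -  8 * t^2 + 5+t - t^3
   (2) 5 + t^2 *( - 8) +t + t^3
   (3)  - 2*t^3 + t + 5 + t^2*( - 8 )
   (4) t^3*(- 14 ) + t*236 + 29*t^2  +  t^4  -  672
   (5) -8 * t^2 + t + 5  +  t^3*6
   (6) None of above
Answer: 1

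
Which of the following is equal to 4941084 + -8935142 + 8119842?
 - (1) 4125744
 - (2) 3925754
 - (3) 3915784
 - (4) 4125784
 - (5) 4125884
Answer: 4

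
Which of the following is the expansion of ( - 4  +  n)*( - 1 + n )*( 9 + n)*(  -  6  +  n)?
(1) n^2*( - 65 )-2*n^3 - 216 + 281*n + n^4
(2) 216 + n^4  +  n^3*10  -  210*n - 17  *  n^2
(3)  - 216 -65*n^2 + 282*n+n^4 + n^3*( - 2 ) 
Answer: 3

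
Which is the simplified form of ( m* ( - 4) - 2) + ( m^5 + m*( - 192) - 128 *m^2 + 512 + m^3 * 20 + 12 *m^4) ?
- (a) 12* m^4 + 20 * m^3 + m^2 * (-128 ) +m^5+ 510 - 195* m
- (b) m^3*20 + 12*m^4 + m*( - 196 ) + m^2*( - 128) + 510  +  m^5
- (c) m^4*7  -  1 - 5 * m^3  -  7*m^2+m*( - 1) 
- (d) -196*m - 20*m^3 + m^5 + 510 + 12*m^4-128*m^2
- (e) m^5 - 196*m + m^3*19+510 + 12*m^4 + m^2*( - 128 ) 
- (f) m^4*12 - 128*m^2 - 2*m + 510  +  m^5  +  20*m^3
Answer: b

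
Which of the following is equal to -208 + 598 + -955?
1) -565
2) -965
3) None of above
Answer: 1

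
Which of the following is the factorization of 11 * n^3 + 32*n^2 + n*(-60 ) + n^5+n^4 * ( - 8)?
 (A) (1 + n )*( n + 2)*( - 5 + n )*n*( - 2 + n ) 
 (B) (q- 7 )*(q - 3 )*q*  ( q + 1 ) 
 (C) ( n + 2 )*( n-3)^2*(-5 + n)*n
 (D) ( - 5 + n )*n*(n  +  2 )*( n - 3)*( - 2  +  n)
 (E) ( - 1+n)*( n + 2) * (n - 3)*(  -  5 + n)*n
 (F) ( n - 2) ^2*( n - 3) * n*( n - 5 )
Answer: D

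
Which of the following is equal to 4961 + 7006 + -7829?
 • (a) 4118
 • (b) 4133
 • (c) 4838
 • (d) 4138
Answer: d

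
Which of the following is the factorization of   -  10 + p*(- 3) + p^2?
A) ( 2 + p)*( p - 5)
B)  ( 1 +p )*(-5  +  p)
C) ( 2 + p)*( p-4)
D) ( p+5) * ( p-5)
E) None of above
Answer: A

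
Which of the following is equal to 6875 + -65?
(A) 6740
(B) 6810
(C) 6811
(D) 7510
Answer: B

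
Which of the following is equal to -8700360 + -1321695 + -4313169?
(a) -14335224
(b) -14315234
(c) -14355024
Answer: a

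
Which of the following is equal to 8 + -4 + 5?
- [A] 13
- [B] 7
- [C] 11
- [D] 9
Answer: D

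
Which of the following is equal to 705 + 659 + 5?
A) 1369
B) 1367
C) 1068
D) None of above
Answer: A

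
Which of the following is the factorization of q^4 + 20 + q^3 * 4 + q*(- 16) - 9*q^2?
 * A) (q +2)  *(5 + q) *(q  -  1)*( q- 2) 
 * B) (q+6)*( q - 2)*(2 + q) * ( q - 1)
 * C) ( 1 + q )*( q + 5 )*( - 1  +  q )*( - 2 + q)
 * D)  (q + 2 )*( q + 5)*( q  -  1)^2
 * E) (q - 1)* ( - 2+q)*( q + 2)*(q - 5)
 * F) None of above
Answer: A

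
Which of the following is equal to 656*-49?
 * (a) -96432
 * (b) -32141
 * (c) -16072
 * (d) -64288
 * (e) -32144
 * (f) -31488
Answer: e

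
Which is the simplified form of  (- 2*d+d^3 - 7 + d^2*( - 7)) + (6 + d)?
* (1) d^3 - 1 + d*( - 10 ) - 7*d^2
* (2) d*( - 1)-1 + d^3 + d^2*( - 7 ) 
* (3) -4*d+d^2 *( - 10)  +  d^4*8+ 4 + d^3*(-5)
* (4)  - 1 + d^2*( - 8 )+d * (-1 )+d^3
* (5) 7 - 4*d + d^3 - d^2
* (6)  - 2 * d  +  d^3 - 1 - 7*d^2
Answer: 2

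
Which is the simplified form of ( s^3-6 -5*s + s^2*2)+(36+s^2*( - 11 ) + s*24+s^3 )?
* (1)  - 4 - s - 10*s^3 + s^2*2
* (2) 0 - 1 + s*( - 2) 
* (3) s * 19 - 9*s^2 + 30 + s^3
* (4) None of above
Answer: 4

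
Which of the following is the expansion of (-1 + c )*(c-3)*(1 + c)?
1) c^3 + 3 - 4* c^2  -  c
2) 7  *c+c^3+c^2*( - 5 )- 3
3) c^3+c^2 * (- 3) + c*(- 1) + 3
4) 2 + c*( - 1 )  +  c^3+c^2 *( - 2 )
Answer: 3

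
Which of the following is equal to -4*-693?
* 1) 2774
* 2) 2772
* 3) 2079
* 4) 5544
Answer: 2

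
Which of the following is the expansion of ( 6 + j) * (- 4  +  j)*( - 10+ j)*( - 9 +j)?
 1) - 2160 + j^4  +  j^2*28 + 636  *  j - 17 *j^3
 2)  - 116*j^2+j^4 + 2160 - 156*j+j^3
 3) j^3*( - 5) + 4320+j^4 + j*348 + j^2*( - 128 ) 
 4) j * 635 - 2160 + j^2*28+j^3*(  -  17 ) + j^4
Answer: 1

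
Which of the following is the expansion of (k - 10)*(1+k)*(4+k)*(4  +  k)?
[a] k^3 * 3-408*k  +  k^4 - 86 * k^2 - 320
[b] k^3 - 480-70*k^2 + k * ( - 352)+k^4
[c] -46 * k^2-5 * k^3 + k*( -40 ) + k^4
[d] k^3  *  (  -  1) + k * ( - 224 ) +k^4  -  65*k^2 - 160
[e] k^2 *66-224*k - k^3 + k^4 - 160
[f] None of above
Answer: f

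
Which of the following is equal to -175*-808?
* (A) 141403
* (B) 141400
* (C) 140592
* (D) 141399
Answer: B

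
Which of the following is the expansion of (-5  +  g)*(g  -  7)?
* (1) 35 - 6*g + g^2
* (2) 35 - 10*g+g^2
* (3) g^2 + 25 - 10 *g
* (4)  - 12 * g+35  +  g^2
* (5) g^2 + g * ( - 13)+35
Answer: 4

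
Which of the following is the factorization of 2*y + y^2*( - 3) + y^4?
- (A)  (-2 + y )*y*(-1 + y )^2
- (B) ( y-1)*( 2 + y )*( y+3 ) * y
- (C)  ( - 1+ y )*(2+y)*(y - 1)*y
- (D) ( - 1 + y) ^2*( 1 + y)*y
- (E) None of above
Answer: C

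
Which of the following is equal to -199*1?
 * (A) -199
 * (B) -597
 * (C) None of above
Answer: A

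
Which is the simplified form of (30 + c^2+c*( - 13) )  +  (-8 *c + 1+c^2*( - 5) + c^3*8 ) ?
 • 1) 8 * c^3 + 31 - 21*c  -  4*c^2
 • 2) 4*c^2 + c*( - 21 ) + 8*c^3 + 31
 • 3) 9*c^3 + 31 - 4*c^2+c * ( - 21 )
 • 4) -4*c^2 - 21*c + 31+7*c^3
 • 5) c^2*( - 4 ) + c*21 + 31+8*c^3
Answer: 1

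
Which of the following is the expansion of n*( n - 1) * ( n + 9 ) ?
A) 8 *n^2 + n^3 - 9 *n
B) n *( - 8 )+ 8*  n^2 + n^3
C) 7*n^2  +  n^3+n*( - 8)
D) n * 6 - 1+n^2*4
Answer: A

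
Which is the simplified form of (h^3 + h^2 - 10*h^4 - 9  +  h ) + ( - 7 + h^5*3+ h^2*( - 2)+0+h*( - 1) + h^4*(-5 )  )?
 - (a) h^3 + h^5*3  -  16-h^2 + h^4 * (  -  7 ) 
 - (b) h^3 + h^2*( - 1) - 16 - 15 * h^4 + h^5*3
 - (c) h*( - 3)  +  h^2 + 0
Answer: b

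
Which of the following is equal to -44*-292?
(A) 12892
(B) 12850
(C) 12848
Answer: C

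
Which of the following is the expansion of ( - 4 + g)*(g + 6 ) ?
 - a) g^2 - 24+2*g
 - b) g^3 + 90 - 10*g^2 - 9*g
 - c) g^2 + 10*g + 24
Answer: a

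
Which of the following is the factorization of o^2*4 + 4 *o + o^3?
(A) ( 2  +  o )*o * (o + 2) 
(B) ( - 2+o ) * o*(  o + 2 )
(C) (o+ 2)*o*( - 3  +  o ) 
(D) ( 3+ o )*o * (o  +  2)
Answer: A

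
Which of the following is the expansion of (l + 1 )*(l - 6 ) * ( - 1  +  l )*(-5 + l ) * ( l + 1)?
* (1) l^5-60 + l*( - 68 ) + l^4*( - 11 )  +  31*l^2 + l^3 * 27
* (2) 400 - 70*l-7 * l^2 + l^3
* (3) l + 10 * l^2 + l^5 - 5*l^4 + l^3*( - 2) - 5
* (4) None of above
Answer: 4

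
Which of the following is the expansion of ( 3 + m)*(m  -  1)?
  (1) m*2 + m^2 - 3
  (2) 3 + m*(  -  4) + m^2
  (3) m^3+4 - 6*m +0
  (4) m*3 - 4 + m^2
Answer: 1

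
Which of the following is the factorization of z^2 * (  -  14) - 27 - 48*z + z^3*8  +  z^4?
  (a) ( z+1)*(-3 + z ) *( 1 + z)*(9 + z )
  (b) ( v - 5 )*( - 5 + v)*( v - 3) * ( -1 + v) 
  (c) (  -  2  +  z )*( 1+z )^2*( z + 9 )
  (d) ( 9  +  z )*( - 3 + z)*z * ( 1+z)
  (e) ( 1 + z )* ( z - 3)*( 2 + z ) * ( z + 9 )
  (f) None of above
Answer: a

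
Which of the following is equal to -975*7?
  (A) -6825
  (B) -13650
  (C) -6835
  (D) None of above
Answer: A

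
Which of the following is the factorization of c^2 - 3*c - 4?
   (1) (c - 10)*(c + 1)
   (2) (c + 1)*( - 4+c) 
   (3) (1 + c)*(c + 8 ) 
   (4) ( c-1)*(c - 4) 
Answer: 2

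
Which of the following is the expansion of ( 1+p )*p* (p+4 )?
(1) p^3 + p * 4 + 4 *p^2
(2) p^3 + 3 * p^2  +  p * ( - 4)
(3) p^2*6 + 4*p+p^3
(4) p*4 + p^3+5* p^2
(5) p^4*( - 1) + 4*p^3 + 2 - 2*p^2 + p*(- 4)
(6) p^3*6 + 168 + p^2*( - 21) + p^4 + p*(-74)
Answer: 4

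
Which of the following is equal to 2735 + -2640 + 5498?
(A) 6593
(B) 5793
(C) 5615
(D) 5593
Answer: D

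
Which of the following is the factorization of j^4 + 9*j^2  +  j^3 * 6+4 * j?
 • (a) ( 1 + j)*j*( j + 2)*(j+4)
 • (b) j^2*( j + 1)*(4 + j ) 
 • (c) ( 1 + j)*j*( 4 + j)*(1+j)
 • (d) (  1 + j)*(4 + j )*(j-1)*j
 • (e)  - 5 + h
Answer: c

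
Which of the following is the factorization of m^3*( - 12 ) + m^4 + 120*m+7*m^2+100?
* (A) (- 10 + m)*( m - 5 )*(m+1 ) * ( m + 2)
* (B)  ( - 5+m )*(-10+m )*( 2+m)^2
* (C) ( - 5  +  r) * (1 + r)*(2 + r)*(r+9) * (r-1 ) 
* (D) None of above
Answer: A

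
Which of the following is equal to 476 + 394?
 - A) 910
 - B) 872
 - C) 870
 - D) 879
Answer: C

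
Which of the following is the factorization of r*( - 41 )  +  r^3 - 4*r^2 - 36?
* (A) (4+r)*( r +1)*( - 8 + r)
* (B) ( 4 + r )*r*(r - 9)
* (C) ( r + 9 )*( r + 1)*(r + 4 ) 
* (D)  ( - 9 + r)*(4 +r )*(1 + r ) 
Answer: D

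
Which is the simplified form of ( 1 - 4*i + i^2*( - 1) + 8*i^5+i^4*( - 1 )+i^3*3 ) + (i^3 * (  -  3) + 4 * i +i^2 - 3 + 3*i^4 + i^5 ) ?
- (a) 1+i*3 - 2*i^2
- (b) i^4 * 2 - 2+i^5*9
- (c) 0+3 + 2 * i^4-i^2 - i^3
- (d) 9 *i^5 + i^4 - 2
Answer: b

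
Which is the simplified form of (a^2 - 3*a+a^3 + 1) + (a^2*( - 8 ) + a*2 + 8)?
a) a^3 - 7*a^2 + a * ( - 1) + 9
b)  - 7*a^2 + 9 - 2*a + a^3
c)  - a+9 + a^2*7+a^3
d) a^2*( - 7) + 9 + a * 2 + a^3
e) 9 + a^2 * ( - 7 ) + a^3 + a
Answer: a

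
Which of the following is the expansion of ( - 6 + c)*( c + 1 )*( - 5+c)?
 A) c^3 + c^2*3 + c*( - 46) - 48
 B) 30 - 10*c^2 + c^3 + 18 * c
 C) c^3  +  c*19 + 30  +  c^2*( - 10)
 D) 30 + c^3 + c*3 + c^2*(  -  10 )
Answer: C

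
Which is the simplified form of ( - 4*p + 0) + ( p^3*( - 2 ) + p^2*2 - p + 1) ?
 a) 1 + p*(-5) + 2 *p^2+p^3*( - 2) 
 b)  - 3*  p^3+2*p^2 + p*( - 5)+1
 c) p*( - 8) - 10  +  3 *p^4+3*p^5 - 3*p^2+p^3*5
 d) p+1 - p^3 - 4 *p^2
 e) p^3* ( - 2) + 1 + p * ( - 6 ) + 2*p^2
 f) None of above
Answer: a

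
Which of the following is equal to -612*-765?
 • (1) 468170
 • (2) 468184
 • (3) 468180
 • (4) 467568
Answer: 3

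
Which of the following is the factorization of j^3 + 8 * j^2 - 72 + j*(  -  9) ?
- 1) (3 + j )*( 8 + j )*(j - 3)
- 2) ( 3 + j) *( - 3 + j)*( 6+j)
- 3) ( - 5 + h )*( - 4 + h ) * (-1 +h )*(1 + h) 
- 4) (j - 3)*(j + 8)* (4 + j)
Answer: 1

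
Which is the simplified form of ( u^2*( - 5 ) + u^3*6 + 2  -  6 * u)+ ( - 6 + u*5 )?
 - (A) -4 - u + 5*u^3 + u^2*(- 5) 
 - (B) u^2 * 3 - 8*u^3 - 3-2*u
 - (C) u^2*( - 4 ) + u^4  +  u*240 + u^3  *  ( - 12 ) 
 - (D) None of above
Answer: D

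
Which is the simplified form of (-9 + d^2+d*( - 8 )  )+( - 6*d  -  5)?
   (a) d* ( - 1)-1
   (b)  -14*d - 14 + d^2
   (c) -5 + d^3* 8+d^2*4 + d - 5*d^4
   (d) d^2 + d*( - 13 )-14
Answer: b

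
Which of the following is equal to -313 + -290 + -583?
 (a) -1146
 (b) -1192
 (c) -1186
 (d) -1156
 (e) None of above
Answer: c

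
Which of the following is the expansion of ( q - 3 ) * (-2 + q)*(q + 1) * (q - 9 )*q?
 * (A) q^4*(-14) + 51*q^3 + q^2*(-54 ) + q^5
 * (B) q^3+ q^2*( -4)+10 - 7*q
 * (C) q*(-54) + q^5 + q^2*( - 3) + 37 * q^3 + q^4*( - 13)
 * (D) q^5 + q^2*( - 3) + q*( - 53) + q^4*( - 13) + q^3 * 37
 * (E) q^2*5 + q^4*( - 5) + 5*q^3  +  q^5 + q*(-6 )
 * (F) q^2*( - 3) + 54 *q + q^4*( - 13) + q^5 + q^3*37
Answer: C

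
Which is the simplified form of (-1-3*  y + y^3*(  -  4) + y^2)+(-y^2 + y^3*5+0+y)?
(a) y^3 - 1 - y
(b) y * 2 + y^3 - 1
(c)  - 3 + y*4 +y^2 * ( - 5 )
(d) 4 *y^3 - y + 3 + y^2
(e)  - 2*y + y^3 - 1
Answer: e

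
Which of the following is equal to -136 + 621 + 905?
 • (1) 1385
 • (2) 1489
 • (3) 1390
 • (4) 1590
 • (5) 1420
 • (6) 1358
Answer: 3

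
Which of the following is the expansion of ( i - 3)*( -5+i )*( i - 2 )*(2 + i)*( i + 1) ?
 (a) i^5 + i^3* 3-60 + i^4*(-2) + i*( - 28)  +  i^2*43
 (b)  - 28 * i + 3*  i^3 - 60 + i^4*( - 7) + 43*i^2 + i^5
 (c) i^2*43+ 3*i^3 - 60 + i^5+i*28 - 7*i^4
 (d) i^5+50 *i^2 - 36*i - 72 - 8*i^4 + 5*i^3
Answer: b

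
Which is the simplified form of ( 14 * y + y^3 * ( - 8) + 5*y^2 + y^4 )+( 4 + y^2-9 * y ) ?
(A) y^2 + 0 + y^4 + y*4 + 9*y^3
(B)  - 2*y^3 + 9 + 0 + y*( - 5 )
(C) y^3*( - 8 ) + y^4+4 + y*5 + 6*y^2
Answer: C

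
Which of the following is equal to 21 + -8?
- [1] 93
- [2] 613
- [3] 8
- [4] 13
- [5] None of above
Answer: 4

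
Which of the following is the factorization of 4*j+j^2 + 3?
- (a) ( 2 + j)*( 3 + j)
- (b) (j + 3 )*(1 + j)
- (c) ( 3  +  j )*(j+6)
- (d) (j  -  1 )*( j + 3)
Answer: b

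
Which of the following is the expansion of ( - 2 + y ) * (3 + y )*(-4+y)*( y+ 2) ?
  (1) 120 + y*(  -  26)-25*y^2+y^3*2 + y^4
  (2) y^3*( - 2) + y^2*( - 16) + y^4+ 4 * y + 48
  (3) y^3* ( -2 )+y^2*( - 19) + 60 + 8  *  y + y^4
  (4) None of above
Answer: 4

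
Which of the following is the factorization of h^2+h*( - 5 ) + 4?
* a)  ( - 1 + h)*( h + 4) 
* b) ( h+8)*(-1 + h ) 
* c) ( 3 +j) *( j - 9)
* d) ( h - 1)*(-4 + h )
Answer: d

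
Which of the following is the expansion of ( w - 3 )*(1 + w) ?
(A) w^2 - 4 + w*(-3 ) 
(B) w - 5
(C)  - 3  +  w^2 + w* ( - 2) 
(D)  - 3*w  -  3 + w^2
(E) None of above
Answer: C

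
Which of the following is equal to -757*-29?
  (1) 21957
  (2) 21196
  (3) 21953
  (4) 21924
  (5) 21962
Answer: 3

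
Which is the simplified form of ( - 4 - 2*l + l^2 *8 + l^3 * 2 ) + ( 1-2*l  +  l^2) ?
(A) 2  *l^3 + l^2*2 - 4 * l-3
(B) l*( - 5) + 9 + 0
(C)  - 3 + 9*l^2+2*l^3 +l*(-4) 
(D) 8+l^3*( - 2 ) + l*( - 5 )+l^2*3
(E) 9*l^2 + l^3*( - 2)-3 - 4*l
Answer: C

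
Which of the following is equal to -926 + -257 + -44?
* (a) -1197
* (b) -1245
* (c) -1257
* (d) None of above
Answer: d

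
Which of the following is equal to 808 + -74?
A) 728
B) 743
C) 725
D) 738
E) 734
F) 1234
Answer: E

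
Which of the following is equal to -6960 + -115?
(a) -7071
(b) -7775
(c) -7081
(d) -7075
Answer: d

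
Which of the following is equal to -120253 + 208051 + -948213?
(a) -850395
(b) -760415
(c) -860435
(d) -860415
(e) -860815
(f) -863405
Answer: d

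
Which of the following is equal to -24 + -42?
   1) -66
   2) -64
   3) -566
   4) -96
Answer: 1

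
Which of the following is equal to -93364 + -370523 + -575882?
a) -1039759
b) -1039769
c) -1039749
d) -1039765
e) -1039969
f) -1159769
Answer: b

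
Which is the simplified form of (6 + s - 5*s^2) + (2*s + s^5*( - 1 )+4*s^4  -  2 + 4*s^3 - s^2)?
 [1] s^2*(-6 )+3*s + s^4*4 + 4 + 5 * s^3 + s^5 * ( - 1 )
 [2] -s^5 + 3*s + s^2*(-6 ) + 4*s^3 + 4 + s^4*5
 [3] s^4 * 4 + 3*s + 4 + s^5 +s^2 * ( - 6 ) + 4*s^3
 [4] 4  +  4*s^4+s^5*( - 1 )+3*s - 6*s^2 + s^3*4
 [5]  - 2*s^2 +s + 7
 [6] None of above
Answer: 4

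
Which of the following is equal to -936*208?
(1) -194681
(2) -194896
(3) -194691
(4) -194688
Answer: 4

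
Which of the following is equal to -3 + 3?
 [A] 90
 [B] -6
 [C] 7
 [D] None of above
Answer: D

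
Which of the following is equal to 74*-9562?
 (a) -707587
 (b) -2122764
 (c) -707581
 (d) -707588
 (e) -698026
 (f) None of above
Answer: d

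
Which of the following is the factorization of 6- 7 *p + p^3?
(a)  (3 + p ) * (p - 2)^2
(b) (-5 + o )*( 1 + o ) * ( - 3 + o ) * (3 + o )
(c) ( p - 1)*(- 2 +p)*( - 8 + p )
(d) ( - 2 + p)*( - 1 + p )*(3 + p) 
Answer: d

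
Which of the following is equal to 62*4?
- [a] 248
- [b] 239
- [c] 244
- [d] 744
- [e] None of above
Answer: a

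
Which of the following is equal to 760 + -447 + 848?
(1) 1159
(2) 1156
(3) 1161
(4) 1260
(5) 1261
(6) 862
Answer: 3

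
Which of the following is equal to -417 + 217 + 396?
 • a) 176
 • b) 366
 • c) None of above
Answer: c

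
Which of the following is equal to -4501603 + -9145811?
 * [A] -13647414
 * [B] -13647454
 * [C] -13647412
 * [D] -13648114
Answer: A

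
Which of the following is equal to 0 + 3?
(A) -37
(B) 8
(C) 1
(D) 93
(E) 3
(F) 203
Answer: E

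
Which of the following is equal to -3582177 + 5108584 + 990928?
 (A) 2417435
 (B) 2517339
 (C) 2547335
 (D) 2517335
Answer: D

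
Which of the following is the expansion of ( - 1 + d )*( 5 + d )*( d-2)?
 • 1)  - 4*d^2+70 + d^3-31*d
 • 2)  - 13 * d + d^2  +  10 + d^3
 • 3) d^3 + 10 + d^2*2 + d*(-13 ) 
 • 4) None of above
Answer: 3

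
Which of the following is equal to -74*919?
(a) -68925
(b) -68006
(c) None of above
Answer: b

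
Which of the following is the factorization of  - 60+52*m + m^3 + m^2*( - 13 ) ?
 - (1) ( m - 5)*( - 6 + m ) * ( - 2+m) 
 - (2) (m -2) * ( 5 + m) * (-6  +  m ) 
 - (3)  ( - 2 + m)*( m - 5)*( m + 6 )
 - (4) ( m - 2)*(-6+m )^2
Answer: 1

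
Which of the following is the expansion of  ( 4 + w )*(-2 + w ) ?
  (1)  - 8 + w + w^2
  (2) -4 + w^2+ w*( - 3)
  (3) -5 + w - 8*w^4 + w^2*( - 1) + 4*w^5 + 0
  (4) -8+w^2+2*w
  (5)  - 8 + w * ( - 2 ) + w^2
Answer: 4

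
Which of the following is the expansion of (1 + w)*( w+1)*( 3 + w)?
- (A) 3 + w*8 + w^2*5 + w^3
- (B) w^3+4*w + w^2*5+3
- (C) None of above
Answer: C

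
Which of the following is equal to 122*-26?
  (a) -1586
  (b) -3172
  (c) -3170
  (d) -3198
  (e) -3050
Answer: b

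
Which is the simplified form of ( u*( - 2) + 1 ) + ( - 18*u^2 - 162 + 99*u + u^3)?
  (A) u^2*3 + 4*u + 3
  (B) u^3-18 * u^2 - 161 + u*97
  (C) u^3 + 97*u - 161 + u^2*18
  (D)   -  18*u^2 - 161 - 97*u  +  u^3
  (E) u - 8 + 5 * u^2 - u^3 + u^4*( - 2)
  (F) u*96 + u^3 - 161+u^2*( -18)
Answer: B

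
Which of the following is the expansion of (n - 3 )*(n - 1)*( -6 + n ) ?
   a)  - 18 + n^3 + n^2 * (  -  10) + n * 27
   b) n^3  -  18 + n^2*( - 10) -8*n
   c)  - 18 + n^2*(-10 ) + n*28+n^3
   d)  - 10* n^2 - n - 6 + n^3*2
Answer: a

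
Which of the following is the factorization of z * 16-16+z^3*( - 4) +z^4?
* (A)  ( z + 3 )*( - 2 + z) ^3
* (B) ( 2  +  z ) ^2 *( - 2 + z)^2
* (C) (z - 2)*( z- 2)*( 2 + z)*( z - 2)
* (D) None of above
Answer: C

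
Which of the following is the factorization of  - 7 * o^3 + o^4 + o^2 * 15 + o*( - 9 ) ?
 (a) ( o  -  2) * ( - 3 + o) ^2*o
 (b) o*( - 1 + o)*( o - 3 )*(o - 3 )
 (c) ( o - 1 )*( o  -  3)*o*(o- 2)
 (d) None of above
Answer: b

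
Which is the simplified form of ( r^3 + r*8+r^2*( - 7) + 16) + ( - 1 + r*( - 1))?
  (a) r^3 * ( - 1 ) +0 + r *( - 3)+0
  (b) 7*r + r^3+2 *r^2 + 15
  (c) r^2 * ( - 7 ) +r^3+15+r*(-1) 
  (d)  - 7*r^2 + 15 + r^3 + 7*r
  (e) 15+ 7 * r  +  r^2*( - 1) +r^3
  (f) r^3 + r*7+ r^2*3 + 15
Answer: d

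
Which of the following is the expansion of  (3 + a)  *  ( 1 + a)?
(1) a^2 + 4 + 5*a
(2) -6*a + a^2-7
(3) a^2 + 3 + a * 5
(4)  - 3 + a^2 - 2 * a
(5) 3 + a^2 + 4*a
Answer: 5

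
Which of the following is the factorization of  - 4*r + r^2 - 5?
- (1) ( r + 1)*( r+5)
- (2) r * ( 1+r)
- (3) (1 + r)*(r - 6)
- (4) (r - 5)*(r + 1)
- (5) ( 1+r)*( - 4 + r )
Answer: 4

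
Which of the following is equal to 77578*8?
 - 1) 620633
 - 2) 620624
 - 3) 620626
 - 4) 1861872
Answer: 2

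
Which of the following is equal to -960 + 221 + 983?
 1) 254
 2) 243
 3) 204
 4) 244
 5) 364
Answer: 4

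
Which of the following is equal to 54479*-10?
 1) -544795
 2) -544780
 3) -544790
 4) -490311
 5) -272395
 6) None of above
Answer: 3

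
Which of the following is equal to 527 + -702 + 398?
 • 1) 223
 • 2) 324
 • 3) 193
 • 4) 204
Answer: 1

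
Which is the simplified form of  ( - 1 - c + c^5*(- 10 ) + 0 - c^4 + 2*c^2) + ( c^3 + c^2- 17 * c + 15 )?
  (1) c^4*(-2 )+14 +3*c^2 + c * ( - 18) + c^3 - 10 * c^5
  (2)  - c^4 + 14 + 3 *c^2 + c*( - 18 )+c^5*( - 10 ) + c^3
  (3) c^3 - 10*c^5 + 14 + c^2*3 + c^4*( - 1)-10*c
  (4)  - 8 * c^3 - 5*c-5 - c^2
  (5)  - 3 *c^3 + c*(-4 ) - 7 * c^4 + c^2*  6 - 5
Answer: 2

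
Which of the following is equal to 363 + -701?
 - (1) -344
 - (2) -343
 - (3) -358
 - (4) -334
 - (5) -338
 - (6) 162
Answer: 5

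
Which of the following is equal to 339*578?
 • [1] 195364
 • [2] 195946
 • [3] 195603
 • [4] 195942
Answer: 4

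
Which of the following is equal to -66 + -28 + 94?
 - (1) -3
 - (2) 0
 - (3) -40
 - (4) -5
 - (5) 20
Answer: 2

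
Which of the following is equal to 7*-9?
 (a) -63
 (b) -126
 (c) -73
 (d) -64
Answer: a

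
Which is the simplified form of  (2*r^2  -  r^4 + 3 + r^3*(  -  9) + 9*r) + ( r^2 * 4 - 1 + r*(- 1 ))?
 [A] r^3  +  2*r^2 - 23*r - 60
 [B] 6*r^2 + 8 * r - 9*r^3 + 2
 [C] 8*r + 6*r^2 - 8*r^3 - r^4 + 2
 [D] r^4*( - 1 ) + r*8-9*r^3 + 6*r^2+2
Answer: D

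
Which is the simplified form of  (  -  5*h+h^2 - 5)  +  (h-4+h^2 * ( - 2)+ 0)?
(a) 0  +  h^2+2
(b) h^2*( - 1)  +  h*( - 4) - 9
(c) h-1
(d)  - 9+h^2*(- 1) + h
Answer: b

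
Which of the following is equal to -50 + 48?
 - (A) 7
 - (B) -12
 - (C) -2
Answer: C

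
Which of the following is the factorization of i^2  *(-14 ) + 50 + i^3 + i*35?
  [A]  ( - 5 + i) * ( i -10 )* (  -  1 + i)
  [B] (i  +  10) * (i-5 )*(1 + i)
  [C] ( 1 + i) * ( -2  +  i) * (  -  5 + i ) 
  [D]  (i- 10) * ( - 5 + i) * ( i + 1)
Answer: D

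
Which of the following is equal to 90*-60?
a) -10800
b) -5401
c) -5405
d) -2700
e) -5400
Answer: e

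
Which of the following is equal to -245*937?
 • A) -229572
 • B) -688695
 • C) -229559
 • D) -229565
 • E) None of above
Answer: D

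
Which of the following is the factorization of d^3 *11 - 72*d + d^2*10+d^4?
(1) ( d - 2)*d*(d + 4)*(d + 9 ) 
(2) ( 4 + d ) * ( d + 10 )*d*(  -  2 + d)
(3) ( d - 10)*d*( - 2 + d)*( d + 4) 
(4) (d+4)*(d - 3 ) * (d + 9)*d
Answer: 1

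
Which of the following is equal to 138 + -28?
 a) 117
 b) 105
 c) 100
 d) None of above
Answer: d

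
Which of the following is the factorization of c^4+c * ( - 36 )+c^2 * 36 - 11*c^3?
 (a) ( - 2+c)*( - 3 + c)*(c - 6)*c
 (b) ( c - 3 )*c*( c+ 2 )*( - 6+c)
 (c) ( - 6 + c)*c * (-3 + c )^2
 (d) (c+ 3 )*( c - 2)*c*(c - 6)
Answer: a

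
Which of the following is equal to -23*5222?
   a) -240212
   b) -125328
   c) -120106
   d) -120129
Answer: c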